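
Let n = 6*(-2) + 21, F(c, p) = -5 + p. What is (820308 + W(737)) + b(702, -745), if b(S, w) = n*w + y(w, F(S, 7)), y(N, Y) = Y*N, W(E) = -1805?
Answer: 810308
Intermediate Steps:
y(N, Y) = N*Y
n = 9 (n = -12 + 21 = 9)
b(S, w) = 11*w (b(S, w) = 9*w + w*(-5 + 7) = 9*w + w*2 = 9*w + 2*w = 11*w)
(820308 + W(737)) + b(702, -745) = (820308 - 1805) + 11*(-745) = 818503 - 8195 = 810308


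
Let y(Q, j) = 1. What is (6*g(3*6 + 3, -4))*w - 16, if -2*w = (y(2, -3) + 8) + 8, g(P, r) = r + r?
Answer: 392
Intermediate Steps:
g(P, r) = 2*r
w = -17/2 (w = -((1 + 8) + 8)/2 = -(9 + 8)/2 = -1/2*17 = -17/2 ≈ -8.5000)
(6*g(3*6 + 3, -4))*w - 16 = (6*(2*(-4)))*(-17/2) - 16 = (6*(-8))*(-17/2) - 16 = -48*(-17/2) - 16 = 408 - 16 = 392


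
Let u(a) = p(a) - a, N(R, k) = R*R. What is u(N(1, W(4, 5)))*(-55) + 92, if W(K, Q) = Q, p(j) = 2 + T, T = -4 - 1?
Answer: 312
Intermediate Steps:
T = -5
p(j) = -3 (p(j) = 2 - 5 = -3)
N(R, k) = R²
u(a) = -3 - a
u(N(1, W(4, 5)))*(-55) + 92 = (-3 - 1*1²)*(-55) + 92 = (-3 - 1*1)*(-55) + 92 = (-3 - 1)*(-55) + 92 = -4*(-55) + 92 = 220 + 92 = 312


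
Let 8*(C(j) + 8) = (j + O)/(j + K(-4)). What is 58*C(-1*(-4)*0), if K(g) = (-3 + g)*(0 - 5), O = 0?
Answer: -464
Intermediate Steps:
K(g) = 15 - 5*g (K(g) = (-3 + g)*(-5) = 15 - 5*g)
C(j) = -8 + j/(8*(35 + j)) (C(j) = -8 + ((j + 0)/(j + (15 - 5*(-4))))/8 = -8 + (j/(j + (15 + 20)))/8 = -8 + (j/(j + 35))/8 = -8 + (j/(35 + j))/8 = -8 + j/(8*(35 + j)))
58*C(-1*(-4)*0) = 58*(7*(-320 - 9*(-1*(-4))*0)/(8*(35 - 1*(-4)*0))) = 58*(7*(-320 - 36*0)/(8*(35 + 4*0))) = 58*(7*(-320 - 9*0)/(8*(35 + 0))) = 58*((7/8)*(-320 + 0)/35) = 58*((7/8)*(1/35)*(-320)) = 58*(-8) = -464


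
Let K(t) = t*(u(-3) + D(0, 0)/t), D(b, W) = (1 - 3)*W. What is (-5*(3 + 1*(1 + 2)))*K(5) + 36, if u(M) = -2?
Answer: 336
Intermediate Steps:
D(b, W) = -2*W
K(t) = -2*t (K(t) = t*(-2 + (-2*0)/t) = t*(-2 + 0/t) = t*(-2 + 0) = t*(-2) = -2*t)
(-5*(3 + 1*(1 + 2)))*K(5) + 36 = (-5*(3 + 1*(1 + 2)))*(-2*5) + 36 = -5*(3 + 1*3)*(-10) + 36 = -5*(3 + 3)*(-10) + 36 = -5*6*(-10) + 36 = -30*(-10) + 36 = 300 + 36 = 336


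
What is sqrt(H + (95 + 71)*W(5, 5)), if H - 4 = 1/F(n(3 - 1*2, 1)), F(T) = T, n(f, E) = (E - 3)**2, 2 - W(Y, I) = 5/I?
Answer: sqrt(681)/2 ≈ 13.048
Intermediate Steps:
W(Y, I) = 2 - 5/I
n(f, E) = (-3 + E)**2
H = 17/4 (H = 4 + 1/((-3 + 1)**2) = 4 + 1/((-2)**2) = 4 + 1/4 = 17/4 ≈ 4.2500)
sqrt(H + (95 + 71)*W(5, 5)) = sqrt(17/4 + (95 + 71)*(2 - 5/5)) = sqrt(17/4 + 166*(2 - 5*1/5)) = sqrt(17/4 + 166*(2 - 1)) = sqrt(17/4 + 166*1) = sqrt(17/4 + 166) = sqrt(681/4) = sqrt(681)/2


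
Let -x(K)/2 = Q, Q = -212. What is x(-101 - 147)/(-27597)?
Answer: -424/27597 ≈ -0.015364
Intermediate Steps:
x(K) = 424 (x(K) = -2*(-212) = 424)
x(-101 - 147)/(-27597) = 424/(-27597) = 424*(-1/27597) = -424/27597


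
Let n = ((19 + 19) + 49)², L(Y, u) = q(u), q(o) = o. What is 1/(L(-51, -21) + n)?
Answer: 1/7548 ≈ 0.00013249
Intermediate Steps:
L(Y, u) = u
n = 7569 (n = (38 + 49)² = 87² = 7569)
1/(L(-51, -21) + n) = 1/(-21 + 7569) = 1/7548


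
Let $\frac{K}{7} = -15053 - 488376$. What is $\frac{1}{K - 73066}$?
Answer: $- \frac{1}{3597069} \approx -2.78 \cdot 10^{-7}$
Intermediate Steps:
$K = -3524003$ ($K = 7 \left(-15053 - 488376\right) = 7 \left(-503429\right) = -3524003$)
$\frac{1}{K - 73066} = \frac{1}{-3524003 - 73066} = \frac{1}{-3597069} = - \frac{1}{3597069}$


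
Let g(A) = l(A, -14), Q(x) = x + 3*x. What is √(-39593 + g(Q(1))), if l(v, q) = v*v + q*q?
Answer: I*√39381 ≈ 198.45*I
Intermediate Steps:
Q(x) = 4*x
l(v, q) = q² + v² (l(v, q) = v² + q² = q² + v²)
g(A) = 196 + A² (g(A) = (-14)² + A² = 196 + A²)
√(-39593 + g(Q(1))) = √(-39593 + (196 + (4*1)²)) = √(-39593 + (196 + 4²)) = √(-39593 + (196 + 16)) = √(-39593 + 212) = √(-39381) = I*√39381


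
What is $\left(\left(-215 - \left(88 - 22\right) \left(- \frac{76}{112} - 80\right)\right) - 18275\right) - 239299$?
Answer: $- \frac{3534499}{14} \approx -2.5246 \cdot 10^{5}$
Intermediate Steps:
$\left(\left(-215 - \left(88 - 22\right) \left(- \frac{76}{112} - 80\right)\right) - 18275\right) - 239299 = \left(\left(-215 - 66 \left(\left(-76\right) \frac{1}{112} - 80\right)\right) - 18275\right) - 239299 = \left(\left(-215 - 66 \left(- \frac{19}{28} - 80\right)\right) - 18275\right) - 239299 = \left(\left(-215 - 66 \left(- \frac{2259}{28}\right)\right) - 18275\right) - 239299 = \left(\left(-215 - - \frac{74547}{14}\right) - 18275\right) - 239299 = \left(\left(-215 + \frac{74547}{14}\right) - 18275\right) - 239299 = \left(\frac{71537}{14} - 18275\right) - 239299 = - \frac{184313}{14} - 239299 = - \frac{3534499}{14}$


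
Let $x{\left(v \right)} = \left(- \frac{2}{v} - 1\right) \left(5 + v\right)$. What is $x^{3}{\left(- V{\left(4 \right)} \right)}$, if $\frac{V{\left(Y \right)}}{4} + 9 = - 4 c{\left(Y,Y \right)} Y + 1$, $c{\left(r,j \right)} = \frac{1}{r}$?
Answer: $- \frac{2326203125}{13824} \approx -1.6827 \cdot 10^{5}$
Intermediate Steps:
$V{\left(Y \right)} = -48$ ($V{\left(Y \right)} = -36 + 4 \left(- 4 \frac{Y}{Y} + 1\right) = -36 + 4 \left(\left(-4\right) 1 + 1\right) = -36 + 4 \left(-4 + 1\right) = -36 + 4 \left(-3\right) = -36 - 12 = -48$)
$x{\left(v \right)} = \left(-1 - \frac{2}{v}\right) \left(5 + v\right)$
$x^{3}{\left(- V{\left(4 \right)} \right)} = \left(-7 - \left(-1\right) \left(-48\right) - \frac{10}{\left(-1\right) \left(-48\right)}\right)^{3} = \left(-7 - 48 - \frac{10}{48}\right)^{3} = \left(-7 - 48 - \frac{5}{24}\right)^{3} = \left(- \frac{1325}{24}\right)^{3} = - \frac{2326203125}{13824}$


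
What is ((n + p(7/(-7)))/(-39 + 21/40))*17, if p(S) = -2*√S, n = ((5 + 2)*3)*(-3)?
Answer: 4760/171 + 1360*I/1539 ≈ 27.836 + 0.88369*I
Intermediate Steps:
n = -63 (n = (7*3)*(-3) = 21*(-3) = -63)
((n + p(7/(-7)))/(-39 + 21/40))*17 = ((-63 - 2*√7*(I*√7/7))/(-39 + 21/40))*17 = ((-63 - 2*I)/(-39 + 21*(1/40)))*17 = ((-63 - 2*I)/(-39 + 21/40))*17 = ((-63 - 2*I)/(-1539/40))*17 = ((-63 - 2*I)*(-40/1539))*17 = (280/171 + 80*I/1539)*17 = 4760/171 + 1360*I/1539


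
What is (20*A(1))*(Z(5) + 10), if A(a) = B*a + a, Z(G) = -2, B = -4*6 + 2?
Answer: -3360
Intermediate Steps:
B = -22 (B = -24 + 2 = -22)
A(a) = -21*a (A(a) = -22*a + a = -21*a)
(20*A(1))*(Z(5) + 10) = (20*(-21*1))*(-2 + 10) = (20*(-21))*8 = -420*8 = -3360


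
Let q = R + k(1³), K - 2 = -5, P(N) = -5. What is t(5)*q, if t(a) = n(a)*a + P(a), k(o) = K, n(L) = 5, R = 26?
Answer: 460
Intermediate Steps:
K = -3 (K = 2 - 5 = -3)
k(o) = -3
t(a) = -5 + 5*a (t(a) = 5*a - 5 = -5 + 5*a)
q = 23 (q = 26 - 3 = 23)
t(5)*q = (-5 + 5*5)*23 = (-5 + 25)*23 = 20*23 = 460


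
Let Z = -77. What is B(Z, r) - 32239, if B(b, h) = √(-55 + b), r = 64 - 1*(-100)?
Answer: -32239 + 2*I*√33 ≈ -32239.0 + 11.489*I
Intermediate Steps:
r = 164 (r = 64 + 100 = 164)
B(Z, r) - 32239 = √(-55 - 77) - 32239 = √(-132) - 32239 = 2*I*√33 - 32239 = -32239 + 2*I*√33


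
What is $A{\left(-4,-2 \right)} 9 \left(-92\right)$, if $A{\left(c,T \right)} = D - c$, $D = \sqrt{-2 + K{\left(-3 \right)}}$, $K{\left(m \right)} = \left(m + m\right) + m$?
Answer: $-3312 - 828 i \sqrt{11} \approx -3312.0 - 2746.2 i$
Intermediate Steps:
$K{\left(m \right)} = 3 m$ ($K{\left(m \right)} = 2 m + m = 3 m$)
$D = i \sqrt{11}$ ($D = \sqrt{-2 + 3 \left(-3\right)} = \sqrt{-2 - 9} = \sqrt{-11} = i \sqrt{11} \approx 3.3166 i$)
$A{\left(c,T \right)} = - c + i \sqrt{11}$ ($A{\left(c,T \right)} = i \sqrt{11} - c = - c + i \sqrt{11}$)
$A{\left(-4,-2 \right)} 9 \left(-92\right) = \left(\left(-1\right) \left(-4\right) + i \sqrt{11}\right) 9 \left(-92\right) = \left(4 + i \sqrt{11}\right) 9 \left(-92\right) = \left(36 + 9 i \sqrt{11}\right) \left(-92\right) = -3312 - 828 i \sqrt{11}$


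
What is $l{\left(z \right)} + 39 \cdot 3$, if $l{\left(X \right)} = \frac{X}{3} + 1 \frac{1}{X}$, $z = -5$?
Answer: $\frac{1727}{15} \approx 115.13$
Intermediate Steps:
$l{\left(X \right)} = \frac{1}{X} + \frac{X}{3}$ ($l{\left(X \right)} = X \frac{1}{3} + \frac{1}{X} = \frac{X}{3} + \frac{1}{X} = \frac{1}{X} + \frac{X}{3}$)
$l{\left(z \right)} + 39 \cdot 3 = \left(\frac{1}{-5} + \frac{1}{3} \left(-5\right)\right) + 39 \cdot 3 = \left(- \frac{1}{5} - \frac{5}{3}\right) + 117 = - \frac{28}{15} + 117 = \frac{1727}{15}$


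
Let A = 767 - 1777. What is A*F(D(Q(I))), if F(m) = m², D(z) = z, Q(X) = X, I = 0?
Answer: 0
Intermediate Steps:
A = -1010
A*F(D(Q(I))) = -1010*0² = -1010*0 = 0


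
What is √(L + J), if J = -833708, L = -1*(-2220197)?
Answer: √1386489 ≈ 1177.5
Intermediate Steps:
L = 2220197
√(L + J) = √(2220197 - 833708) = √1386489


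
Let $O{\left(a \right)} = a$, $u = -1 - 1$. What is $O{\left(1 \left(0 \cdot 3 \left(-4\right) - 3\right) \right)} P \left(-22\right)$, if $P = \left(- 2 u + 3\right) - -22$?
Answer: $1914$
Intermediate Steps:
$u = -2$ ($u = -1 - 1 = -2$)
$P = 29$ ($P = \left(\left(-2\right) \left(-2\right) + 3\right) - -22 = \left(4 + 3\right) + 22 = 7 + 22 = 29$)
$O{\left(1 \left(0 \cdot 3 \left(-4\right) - 3\right) \right)} P \left(-22\right) = 1 \left(0 \cdot 3 \left(-4\right) - 3\right) 29 \left(-22\right) = 1 \left(0 \left(-4\right) - 3\right) 29 \left(-22\right) = 1 \left(0 - 3\right) 29 \left(-22\right) = 1 \left(-3\right) 29 \left(-22\right) = \left(-3\right) 29 \left(-22\right) = \left(-87\right) \left(-22\right) = 1914$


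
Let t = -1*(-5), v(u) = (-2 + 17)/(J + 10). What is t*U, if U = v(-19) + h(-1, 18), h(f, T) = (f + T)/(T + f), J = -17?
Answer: -40/7 ≈ -5.7143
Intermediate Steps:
v(u) = -15/7 (v(u) = (-2 + 17)/(-17 + 10) = 15/(-7) = 15*(-⅐) = -15/7)
t = 5
h(f, T) = 1 (h(f, T) = (T + f)/(T + f) = 1)
U = -8/7 (U = -15/7 + 1 = -8/7 ≈ -1.1429)
t*U = 5*(-8/7) = -40/7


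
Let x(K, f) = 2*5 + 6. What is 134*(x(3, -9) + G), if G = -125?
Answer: -14606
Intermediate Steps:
x(K, f) = 16 (x(K, f) = 10 + 6 = 16)
134*(x(3, -9) + G) = 134*(16 - 125) = 134*(-109) = -14606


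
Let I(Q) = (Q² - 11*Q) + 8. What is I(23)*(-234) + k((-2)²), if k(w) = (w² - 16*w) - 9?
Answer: -66513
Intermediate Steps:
k(w) = -9 + w² - 16*w
I(Q) = 8 + Q² - 11*Q
I(23)*(-234) + k((-2)²) = (8 + 23² - 11*23)*(-234) + (-9 + ((-2)²)² - 16*(-2)²) = (8 + 529 - 253)*(-234) + (-9 + 4² - 16*4) = 284*(-234) + (-9 + 16 - 64) = -66456 - 57 = -66513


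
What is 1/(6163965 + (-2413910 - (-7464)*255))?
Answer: 1/5653375 ≈ 1.7689e-7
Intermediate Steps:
1/(6163965 + (-2413910 - (-7464)*255)) = 1/(6163965 + (-2413910 - 1*(-1903320))) = 1/(6163965 + (-2413910 + 1903320)) = 1/(6163965 - 510590) = 1/5653375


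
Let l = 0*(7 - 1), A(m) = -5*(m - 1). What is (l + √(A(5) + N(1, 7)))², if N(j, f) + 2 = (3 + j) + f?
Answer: -11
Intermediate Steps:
A(m) = 5 - 5*m (A(m) = -5*(-1 + m) = 5 - 5*m)
N(j, f) = 1 + f + j (N(j, f) = -2 + ((3 + j) + f) = -2 + (3 + f + j) = 1 + f + j)
l = 0 (l = 0*6 = 0)
(l + √(A(5) + N(1, 7)))² = (0 + √((5 - 5*5) + (1 + 7 + 1)))² = (0 + √((5 - 25) + 9))² = (0 + √(-20 + 9))² = (0 + √(-11))² = (0 + I*√11)² = (I*√11)² = -11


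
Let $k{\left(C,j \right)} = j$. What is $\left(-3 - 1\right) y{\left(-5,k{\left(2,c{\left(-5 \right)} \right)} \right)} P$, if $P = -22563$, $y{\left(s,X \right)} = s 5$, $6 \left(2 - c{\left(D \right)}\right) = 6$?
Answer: $-2256300$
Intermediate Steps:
$c{\left(D \right)} = 1$ ($c{\left(D \right)} = 2 - 1 = 1$)
$y{\left(s,X \right)} = 5 s$
$\left(-3 - 1\right) y{\left(-5,k{\left(2,c{\left(-5 \right)} \right)} \right)} P = \left(-3 - 1\right) 5 \left(-5\right) \left(-22563\right) = \left(-4\right) \left(-25\right) \left(-22563\right) = 100 \left(-22563\right) = -2256300$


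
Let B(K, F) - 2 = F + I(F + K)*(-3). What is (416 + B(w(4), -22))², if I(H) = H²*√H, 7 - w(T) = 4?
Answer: -22128075 - 857736*I*√19 ≈ -2.2128e+7 - 3.7388e+6*I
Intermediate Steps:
w(T) = 3 (w(T) = 7 - 1*4 = 7 - 4 = 3)
I(H) = H^(5/2)
B(K, F) = 2 + F - 3*(F + K)^(5/2) (B(K, F) = 2 + (F + (F + K)^(5/2)*(-3)) = 2 + (F - 3*(F + K)^(5/2)) = 2 + F - 3*(F + K)^(5/2))
(416 + B(w(4), -22))² = (416 + (2 - 22 - 3*(-22 + 3)^(5/2)))² = (416 + (2 - 22 - 1083*I*√19))² = (416 + (-20 - 1083*I*√19))² = (396 - 1083*I*√19)²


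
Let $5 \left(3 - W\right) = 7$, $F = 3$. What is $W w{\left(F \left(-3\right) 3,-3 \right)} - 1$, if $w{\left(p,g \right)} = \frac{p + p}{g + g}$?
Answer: $\frac{67}{5} \approx 13.4$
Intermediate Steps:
$W = \frac{8}{5}$ ($W = 3 - \frac{7}{5} = \frac{8}{5} \approx 1.6$)
$w{\left(p,g \right)} = \frac{p}{g}$ ($w{\left(p,g \right)} = \frac{2 p}{2 g} = 2 p \frac{1}{2 g} = \frac{p}{g}$)
$W w{\left(F \left(-3\right) 3,-3 \right)} - 1 = \frac{8 \frac{3 \left(-3\right) 3}{-3}}{5} - 1 = \frac{8 \left(-9\right) 3 \left(- \frac{1}{3}\right)}{5} - 1 = \frac{8 \left(\left(-27\right) \left(- \frac{1}{3}\right)\right)}{5} - 1 = \frac{8}{5} \cdot 9 - 1 = \frac{72}{5} - 1 = \frac{67}{5}$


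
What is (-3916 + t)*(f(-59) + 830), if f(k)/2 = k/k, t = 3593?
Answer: -268736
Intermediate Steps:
f(k) = 2 (f(k) = 2*(k/k) = 2*1 = 2)
(-3916 + t)*(f(-59) + 830) = (-3916 + 3593)*(2 + 830) = -323*832 = -268736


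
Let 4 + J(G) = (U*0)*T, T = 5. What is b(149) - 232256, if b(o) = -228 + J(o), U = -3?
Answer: -232488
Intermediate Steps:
J(G) = -4 (J(G) = -4 - 3*0*5 = -4 + 0*5 = -4 + 0 = -4)
b(o) = -232 (b(o) = -228 - 4 = -232)
b(149) - 232256 = -232 - 232256 = -232488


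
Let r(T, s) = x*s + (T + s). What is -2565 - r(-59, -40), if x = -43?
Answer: -4186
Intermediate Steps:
r(T, s) = T - 42*s (r(T, s) = -43*s + (T + s) = T - 42*s)
-2565 - r(-59, -40) = -2565 - (-59 - 42*(-40)) = -2565 - (-59 + 1680) = -2565 - 1*1621 = -2565 - 1621 = -4186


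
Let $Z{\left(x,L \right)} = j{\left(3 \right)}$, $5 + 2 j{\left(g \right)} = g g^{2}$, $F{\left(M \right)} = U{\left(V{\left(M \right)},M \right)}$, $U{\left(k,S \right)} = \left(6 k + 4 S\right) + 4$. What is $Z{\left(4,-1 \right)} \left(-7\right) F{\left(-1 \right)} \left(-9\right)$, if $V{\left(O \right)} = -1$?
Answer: $-4158$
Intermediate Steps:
$U{\left(k,S \right)} = 4 + 4 S + 6 k$ ($U{\left(k,S \right)} = \left(4 S + 6 k\right) + 4 = 4 + 4 S + 6 k$)
$F{\left(M \right)} = -2 + 4 M$ ($F{\left(M \right)} = 4 + 4 M + 6 \left(-1\right) = 4 + 4 M - 6 = -2 + 4 M$)
$j{\left(g \right)} = - \frac{5}{2} + \frac{g^{3}}{2}$ ($j{\left(g \right)} = - \frac{5}{2} + \frac{g g^{2}}{2} = - \frac{5}{2} + \frac{g^{3}}{2}$)
$Z{\left(x,L \right)} = 11$ ($Z{\left(x,L \right)} = - \frac{5}{2} + \frac{3^{3}}{2} = - \frac{5}{2} + \frac{1}{2} \cdot 27 = - \frac{5}{2} + \frac{27}{2} = 11$)
$Z{\left(4,-1 \right)} \left(-7\right) F{\left(-1 \right)} \left(-9\right) = 11 \left(-7\right) \left(-2 + 4 \left(-1\right)\right) \left(-9\right) = - 77 \left(-2 - 4\right) \left(-9\right) = \left(-77\right) \left(-6\right) \left(-9\right) = 462 \left(-9\right) = -4158$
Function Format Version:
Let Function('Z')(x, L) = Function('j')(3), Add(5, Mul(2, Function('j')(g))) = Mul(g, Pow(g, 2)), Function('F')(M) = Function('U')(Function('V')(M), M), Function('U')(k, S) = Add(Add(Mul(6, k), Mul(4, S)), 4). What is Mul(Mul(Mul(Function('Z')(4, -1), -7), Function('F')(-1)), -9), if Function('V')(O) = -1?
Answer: -4158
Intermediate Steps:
Function('U')(k, S) = Add(4, Mul(4, S), Mul(6, k)) (Function('U')(k, S) = Add(Add(Mul(4, S), Mul(6, k)), 4) = Add(4, Mul(4, S), Mul(6, k)))
Function('F')(M) = Add(-2, Mul(4, M)) (Function('F')(M) = Add(4, Mul(4, M), Mul(6, -1)) = Add(4, Mul(4, M), -6) = Add(-2, Mul(4, M)))
Function('j')(g) = Add(Rational(-5, 2), Mul(Rational(1, 2), Pow(g, 3))) (Function('j')(g) = Add(Rational(-5, 2), Mul(Rational(1, 2), Mul(g, Pow(g, 2)))) = Add(Rational(-5, 2), Mul(Rational(1, 2), Pow(g, 3))))
Function('Z')(x, L) = 11 (Function('Z')(x, L) = Add(Rational(-5, 2), Mul(Rational(1, 2), Pow(3, 3))) = Add(Rational(-5, 2), Mul(Rational(1, 2), 27)) = Add(Rational(-5, 2), Rational(27, 2)) = 11)
Mul(Mul(Mul(Function('Z')(4, -1), -7), Function('F')(-1)), -9) = Mul(Mul(Mul(11, -7), Add(-2, Mul(4, -1))), -9) = Mul(Mul(-77, Add(-2, -4)), -9) = Mul(Mul(-77, -6), -9) = Mul(462, -9) = -4158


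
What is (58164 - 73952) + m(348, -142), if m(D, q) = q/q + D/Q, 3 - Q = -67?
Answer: -552371/35 ≈ -15782.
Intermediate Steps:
Q = 70 (Q = 3 - 1*(-67) = 3 + 67 = 70)
m(D, q) = 1 + D/70 (m(D, q) = q/q + D/70 = 1 + D*(1/70) = 1 + D/70)
(58164 - 73952) + m(348, -142) = (58164 - 73952) + (1 + (1/70)*348) = -15788 + (1 + 174/35) = -15788 + 209/35 = -552371/35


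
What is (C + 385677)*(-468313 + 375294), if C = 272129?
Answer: -61188456314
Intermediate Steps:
(C + 385677)*(-468313 + 375294) = (272129 + 385677)*(-468313 + 375294) = 657806*(-93019) = -61188456314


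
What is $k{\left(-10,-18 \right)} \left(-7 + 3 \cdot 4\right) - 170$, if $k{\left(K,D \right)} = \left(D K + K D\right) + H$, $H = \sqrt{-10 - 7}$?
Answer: $1630 + 5 i \sqrt{17} \approx 1630.0 + 20.616 i$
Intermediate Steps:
$H = i \sqrt{17}$ ($H = \sqrt{-17} = i \sqrt{17} \approx 4.1231 i$)
$k{\left(K,D \right)} = i \sqrt{17} + 2 D K$ ($k{\left(K,D \right)} = \left(D K + K D\right) + i \sqrt{17} = \left(D K + D K\right) + i \sqrt{17} = 2 D K + i \sqrt{17} = i \sqrt{17} + 2 D K$)
$k{\left(-10,-18 \right)} \left(-7 + 3 \cdot 4\right) - 170 = \left(i \sqrt{17} + 2 \left(-18\right) \left(-10\right)\right) \left(-7 + 3 \cdot 4\right) - 170 = \left(i \sqrt{17} + 360\right) \left(-7 + 12\right) - 170 = \left(360 + i \sqrt{17}\right) 5 - 170 = \left(1800 + 5 i \sqrt{17}\right) - 170 = 1630 + 5 i \sqrt{17}$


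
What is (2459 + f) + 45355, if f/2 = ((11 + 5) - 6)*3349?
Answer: 114794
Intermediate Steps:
f = 66980 (f = 2*(((11 + 5) - 6)*3349) = 2*((16 - 6)*3349) = 2*(10*3349) = 2*33490 = 66980)
(2459 + f) + 45355 = (2459 + 66980) + 45355 = 69439 + 45355 = 114794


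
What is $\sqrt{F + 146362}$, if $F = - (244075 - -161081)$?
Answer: $i \sqrt{258794} \approx 508.72 i$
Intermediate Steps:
$F = -405156$ ($F = - (244075 + 161081) = \left(-1\right) 405156 = -405156$)
$\sqrt{F + 146362} = \sqrt{-405156 + 146362} = \sqrt{-258794} = i \sqrt{258794}$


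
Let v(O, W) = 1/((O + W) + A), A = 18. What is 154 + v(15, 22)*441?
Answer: 8911/55 ≈ 162.02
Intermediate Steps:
v(O, W) = 1/(18 + O + W) (v(O, W) = 1/((O + W) + 18) = 1/(18 + O + W))
154 + v(15, 22)*441 = 154 + 441/(18 + 15 + 22) = 154 + 441/55 = 8911/55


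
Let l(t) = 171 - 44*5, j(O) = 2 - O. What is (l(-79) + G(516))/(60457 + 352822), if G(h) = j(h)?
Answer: -563/413279 ≈ -0.0013623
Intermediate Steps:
G(h) = 2 - h
l(t) = -49 (l(t) = 171 - 220 = -49)
(l(-79) + G(516))/(60457 + 352822) = (-49 + (2 - 1*516))/(60457 + 352822) = (-49 + (2 - 516))/413279 = (-49 - 514)*(1/413279) = -563*1/413279 = -563/413279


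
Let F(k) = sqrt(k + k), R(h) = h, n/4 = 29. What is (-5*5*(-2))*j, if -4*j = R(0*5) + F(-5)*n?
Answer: -1450*I*sqrt(10) ≈ -4585.3*I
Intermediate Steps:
n = 116 (n = 4*29 = 116)
F(k) = sqrt(2)*sqrt(k) (F(k) = sqrt(2*k) = sqrt(2)*sqrt(k))
j = -29*I*sqrt(10) (j = -(0*5 + (sqrt(2)*sqrt(-5))*116)/4 = -(0 + (sqrt(2)*(I*sqrt(5)))*116)/4 = -(0 + (I*sqrt(10))*116)/4 = -(0 + 116*I*sqrt(10))/4 = -29*I*sqrt(10) ≈ -91.706*I)
(-5*5*(-2))*j = (-5*5*(-2))*(-29*I*sqrt(10)) = (-25*(-2))*(-29*I*sqrt(10)) = 50*(-29*I*sqrt(10)) = -1450*I*sqrt(10)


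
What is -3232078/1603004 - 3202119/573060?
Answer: -582098682013/76551456020 ≈ -7.6040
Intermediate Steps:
-3232078/1603004 - 3202119/573060 = -3232078*1/1603004 - 3202119*1/573060 = -1616039/801502 - 1067373/191020 = -582098682013/76551456020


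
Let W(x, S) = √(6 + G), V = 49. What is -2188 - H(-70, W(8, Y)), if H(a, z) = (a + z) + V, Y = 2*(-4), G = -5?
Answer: -2168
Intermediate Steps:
Y = -8
W(x, S) = 1 (W(x, S) = √(6 - 5) = √1 = 1)
H(a, z) = 49 + a + z (H(a, z) = (a + z) + 49 = 49 + a + z)
-2188 - H(-70, W(8, Y)) = -2188 - (49 - 70 + 1) = -2188 - 1*(-20) = -2188 + 20 = -2168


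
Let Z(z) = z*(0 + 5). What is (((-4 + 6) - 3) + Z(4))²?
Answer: 361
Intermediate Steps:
Z(z) = 5*z (Z(z) = z*5 = 5*z)
(((-4 + 6) - 3) + Z(4))² = (((-4 + 6) - 3) + 5*4)² = ((2 - 3) + 20)² = (-1 + 20)² = 19² = 361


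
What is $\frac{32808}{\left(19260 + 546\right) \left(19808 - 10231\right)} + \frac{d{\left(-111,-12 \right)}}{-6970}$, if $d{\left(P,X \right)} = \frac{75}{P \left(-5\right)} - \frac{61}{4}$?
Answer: $\frac{76360365529}{32611404646120} \approx 0.0023415$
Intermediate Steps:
$d{\left(P,X \right)} = - \frac{61}{4} - \frac{15}{P}$ ($d{\left(P,X \right)} = \frac{75}{\left(-5\right) P} - \frac{61}{4} = 75 \left(- \frac{1}{5 P}\right) - \frac{61}{4} = - \frac{15}{P} - \frac{61}{4} = - \frac{61}{4} - \frac{15}{P}$)
$\frac{32808}{\left(19260 + 546\right) \left(19808 - 10231\right)} + \frac{d{\left(-111,-12 \right)}}{-6970} = \frac{32808}{\left(19260 + 546\right) \left(19808 - 10231\right)} + \frac{- \frac{61}{4} - \frac{15}{-111}}{-6970} = \frac{32808}{19806 \cdot 9577} + \left(- \frac{61}{4} - - \frac{5}{37}\right) \left(- \frac{1}{6970}\right) = \frac{32808}{189682062} + \left(- \frac{61}{4} + \frac{5}{37}\right) \left(- \frac{1}{6970}\right) = 32808 \cdot \frac{1}{189682062} - - \frac{2237}{1031560} = \frac{5468}{31613677} + \frac{2237}{1031560} = \frac{76360365529}{32611404646120}$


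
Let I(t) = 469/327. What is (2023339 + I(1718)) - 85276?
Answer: 633747070/327 ≈ 1.9381e+6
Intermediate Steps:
I(t) = 469/327 (I(t) = 469*(1/327) = 469/327)
(2023339 + I(1718)) - 85276 = (2023339 + 469/327) - 85276 = 661632322/327 - 85276 = 633747070/327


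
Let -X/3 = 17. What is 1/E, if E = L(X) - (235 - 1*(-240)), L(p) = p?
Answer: -1/526 ≈ -0.0019011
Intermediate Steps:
X = -51 (X = -3*17 = -51)
E = -526 (E = -51 - (235 - 1*(-240)) = -51 - (235 + 240) = -51 - 1*475 = -51 - 475 = -526)
1/E = 1/(-526) = -1/526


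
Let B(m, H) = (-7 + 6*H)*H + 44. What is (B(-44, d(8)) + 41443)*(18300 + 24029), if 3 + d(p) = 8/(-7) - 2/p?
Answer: 98689126215/56 ≈ 1.7623e+9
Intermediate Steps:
d(p) = -29/7 - 2/p (d(p) = -3 + (8/(-7) - 2/p) = -3 + (8*(-1/7) - 2/p) = -3 + (-8/7 - 2/p) = -29/7 - 2/p)
B(m, H) = 44 + H*(-7 + 6*H) (B(m, H) = H*(-7 + 6*H) + 44 = 44 + H*(-7 + 6*H))
(B(-44, d(8)) + 41443)*(18300 + 24029) = ((44 - 7*(-29/7 - 2/8) + 6*(-29/7 - 2/8)**2) + 41443)*(18300 + 24029) = ((44 - 7*(-29/7 - 2*1/8) + 6*(-29/7 - 2*1/8)**2) + 41443)*42329 = ((44 - 7*(-29/7 - 1/4) + 6*(-29/7 - 1/4)**2) + 41443)*42329 = ((44 - 7*(-123/28) + 6*(-123/28)**2) + 41443)*42329 = ((44 + 123/4 + 6*(15129/784)) + 41443)*42329 = ((44 + 123/4 + 45387/392) + 41443)*42329 = (74689/392 + 41443)*42329 = (16320345/392)*42329 = 98689126215/56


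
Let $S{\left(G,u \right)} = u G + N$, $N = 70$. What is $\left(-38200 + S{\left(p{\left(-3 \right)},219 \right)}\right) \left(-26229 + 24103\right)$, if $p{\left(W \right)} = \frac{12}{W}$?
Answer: $82926756$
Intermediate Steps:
$S{\left(G,u \right)} = 70 + G u$ ($S{\left(G,u \right)} = u G + 70 = G u + 70 = 70 + G u$)
$\left(-38200 + S{\left(p{\left(-3 \right)},219 \right)}\right) \left(-26229 + 24103\right) = \left(-38200 + \left(70 + \frac{12}{-3} \cdot 219\right)\right) \left(-26229 + 24103\right) = \left(-38200 + \left(70 + 12 \left(- \frac{1}{3}\right) 219\right)\right) \left(-2126\right) = \left(-38200 + \left(70 - 876\right)\right) \left(-2126\right) = \left(-38200 - 806\right) \left(-2126\right) = \left(-39006\right) \left(-2126\right) = 82926756$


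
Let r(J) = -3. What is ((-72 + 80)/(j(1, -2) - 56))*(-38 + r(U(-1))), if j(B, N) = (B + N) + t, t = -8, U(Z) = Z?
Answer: 328/65 ≈ 5.0462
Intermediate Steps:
j(B, N) = -8 + B + N (j(B, N) = (B + N) - 8 = -8 + B + N)
((-72 + 80)/(j(1, -2) - 56))*(-38 + r(U(-1))) = ((-72 + 80)/((-8 + 1 - 2) - 56))*(-38 - 3) = (8/(-9 - 56))*(-41) = (8/(-65))*(-41) = (8*(-1/65))*(-41) = -8/65*(-41) = 328/65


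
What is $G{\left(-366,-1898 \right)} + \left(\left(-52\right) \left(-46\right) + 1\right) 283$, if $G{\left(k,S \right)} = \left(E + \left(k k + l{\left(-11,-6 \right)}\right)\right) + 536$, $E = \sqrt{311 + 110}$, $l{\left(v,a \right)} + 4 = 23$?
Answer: $811730 + \sqrt{421} \approx 8.1175 \cdot 10^{5}$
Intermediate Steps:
$l{\left(v,a \right)} = 19$ ($l{\left(v,a \right)} = -4 + 23 = 19$)
$E = \sqrt{421} \approx 20.518$
$G{\left(k,S \right)} = 555 + \sqrt{421} + k^{2}$ ($G{\left(k,S \right)} = \left(\sqrt{421} + \left(k k + 19\right)\right) + 536 = \left(\sqrt{421} + \left(k^{2} + 19\right)\right) + 536 = \left(\sqrt{421} + \left(19 + k^{2}\right)\right) + 536 = \left(19 + \sqrt{421} + k^{2}\right) + 536 = 555 + \sqrt{421} + k^{2}$)
$G{\left(-366,-1898 \right)} + \left(\left(-52\right) \left(-46\right) + 1\right) 283 = \left(555 + \sqrt{421} + \left(-366\right)^{2}\right) + \left(\left(-52\right) \left(-46\right) + 1\right) 283 = \left(555 + \sqrt{421} + 133956\right) + \left(2392 + 1\right) 283 = \left(134511 + \sqrt{421}\right) + 2393 \cdot 283 = \left(134511 + \sqrt{421}\right) + 677219 = 811730 + \sqrt{421}$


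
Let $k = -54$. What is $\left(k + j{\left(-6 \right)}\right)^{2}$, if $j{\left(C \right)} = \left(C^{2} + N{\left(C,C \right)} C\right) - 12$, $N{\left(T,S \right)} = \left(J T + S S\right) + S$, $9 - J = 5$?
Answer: $4356$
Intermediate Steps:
$J = 4$ ($J = 9 - 5 = 4$)
$N{\left(T,S \right)} = S + S^{2} + 4 T$ ($N{\left(T,S \right)} = \left(4 T + S S\right) + S = \left(4 T + S^{2}\right) + S = \left(S^{2} + 4 T\right) + S = S + S^{2} + 4 T$)
$j{\left(C \right)} = -12 + C^{2} + C \left(C^{2} + 5 C\right)$ ($j{\left(C \right)} = \left(C^{2} + \left(C + C^{2} + 4 C\right) C\right) - 12 = \left(C^{2} + \left(C^{2} + 5 C\right) C\right) - 12 = \left(C^{2} + C \left(C^{2} + 5 C\right)\right) - 12 = -12 + C^{2} + C \left(C^{2} + 5 C\right)$)
$\left(k + j{\left(-6 \right)}\right)^{2} = \left(-54 + \left(-12 + \left(-6\right)^{3} + 6 \left(-6\right)^{2}\right)\right)^{2} = \left(-54 - 12\right)^{2} = \left(-66\right)^{2} = 4356$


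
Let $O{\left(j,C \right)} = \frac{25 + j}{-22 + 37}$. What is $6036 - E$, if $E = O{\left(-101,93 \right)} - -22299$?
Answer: $- \frac{243869}{15} \approx -16258.0$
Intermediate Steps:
$O{\left(j,C \right)} = \frac{5}{3} + \frac{j}{15}$ ($O{\left(j,C \right)} = \frac{25 + j}{15} = \left(25 + j\right) \frac{1}{15} = \frac{5}{3} + \frac{j}{15}$)
$E = \frac{334409}{15}$ ($E = \left(\frac{5}{3} + \frac{1}{15} \left(-101\right)\right) - -22299 = \left(\frac{5}{3} - \frac{101}{15}\right) + 22299 = - \frac{76}{15} + 22299 = \frac{334409}{15} \approx 22294.0$)
$6036 - E = 6036 - \frac{334409}{15} = - \frac{243869}{15}$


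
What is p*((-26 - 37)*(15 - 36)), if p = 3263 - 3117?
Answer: 193158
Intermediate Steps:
p = 146
p*((-26 - 37)*(15 - 36)) = 146*((-26 - 37)*(15 - 36)) = 146*(-63*(-21)) = 146*1323 = 193158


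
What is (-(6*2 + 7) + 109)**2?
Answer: 8100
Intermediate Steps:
(-(6*2 + 7) + 109)**2 = (-(12 + 7) + 109)**2 = (-1*19 + 109)**2 = (-19 + 109)**2 = 90**2 = 8100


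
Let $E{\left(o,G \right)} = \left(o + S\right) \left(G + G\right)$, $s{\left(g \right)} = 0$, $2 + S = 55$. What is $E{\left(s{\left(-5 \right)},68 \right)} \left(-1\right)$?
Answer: $-7208$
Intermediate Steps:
$S = 53$ ($S = -2 + 55 = 53$)
$E{\left(o,G \right)} = 2 G \left(53 + o\right)$ ($E{\left(o,G \right)} = \left(o + 53\right) \left(G + G\right) = \left(53 + o\right) 2 G = 2 G \left(53 + o\right)$)
$E{\left(s{\left(-5 \right)},68 \right)} \left(-1\right) = 2 \cdot 68 \left(53 + 0\right) \left(-1\right) = 2 \cdot 68 \cdot 53 \left(-1\right) = 7208 \left(-1\right) = -7208$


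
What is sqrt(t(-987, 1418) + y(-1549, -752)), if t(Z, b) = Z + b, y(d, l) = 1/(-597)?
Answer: sqrt(153611682)/597 ≈ 20.760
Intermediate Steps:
y(d, l) = -1/597
sqrt(t(-987, 1418) + y(-1549, -752)) = sqrt((-987 + 1418) - 1/597) = sqrt(431 - 1/597) = sqrt(257306/597) = sqrt(153611682)/597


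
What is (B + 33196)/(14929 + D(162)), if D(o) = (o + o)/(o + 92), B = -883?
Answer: 4103751/1896145 ≈ 2.1643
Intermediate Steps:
D(o) = 2*o/(92 + o) (D(o) = (2*o)/(92 + o) = 2*o/(92 + o))
(B + 33196)/(14929 + D(162)) = (-883 + 33196)/(14929 + 2*162/(92 + 162)) = 32313/(14929 + 2*162/254) = 32313/(14929 + 2*162*(1/254)) = 32313/(14929 + 162/127) = 32313/(1896145/127) = 32313*(127/1896145) = 4103751/1896145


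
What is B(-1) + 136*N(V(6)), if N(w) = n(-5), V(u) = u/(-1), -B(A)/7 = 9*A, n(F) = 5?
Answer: 743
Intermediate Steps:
B(A) = -63*A
V(u) = -u (V(u) = u*(-1) = -u)
N(w) = 5
B(-1) + 136*N(V(6)) = -63*(-1) + 136*5 = 63 + 680 = 743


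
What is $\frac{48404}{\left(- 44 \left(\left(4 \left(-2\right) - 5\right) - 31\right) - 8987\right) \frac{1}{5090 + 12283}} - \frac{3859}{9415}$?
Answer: $- \frac{7917314354989}{66385165} \approx -1.1926 \cdot 10^{5}$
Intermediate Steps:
$\frac{48404}{\left(- 44 \left(\left(4 \left(-2\right) - 5\right) - 31\right) - 8987\right) \frac{1}{5090 + 12283}} - \frac{3859}{9415} = \frac{48404}{\left(- 44 \left(\left(-8 - 5\right) - 31\right) - 8987\right) \frac{1}{17373}} - \frac{3859}{9415} = \frac{48404}{\left(- 44 \left(-13 - 31\right) - 8987\right) \frac{1}{17373}} - \frac{3859}{9415} = \frac{48404}{\left(\left(-44\right) \left(-44\right) - 8987\right) \frac{1}{17373}} - \frac{3859}{9415} = \frac{48404}{\left(1936 - 8987\right) \frac{1}{17373}} - \frac{3859}{9415} = \frac{48404}{\left(-7051\right) \frac{1}{17373}} - \frac{3859}{9415} = \frac{48404}{- \frac{7051}{17373}} - \frac{3859}{9415} = 48404 \left(- \frac{17373}{7051}\right) - \frac{3859}{9415} = - \frac{840922692}{7051} - \frac{3859}{9415} = - \frac{7917314354989}{66385165}$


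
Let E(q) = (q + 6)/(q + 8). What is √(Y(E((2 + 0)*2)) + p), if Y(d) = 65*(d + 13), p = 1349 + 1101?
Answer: √120570/6 ≈ 57.872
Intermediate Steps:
p = 2450
E(q) = (6 + q)/(8 + q)
Y(d) = 845 + 65*d (Y(d) = 65*(13 + d) = 845 + 65*d)
√(Y(E((2 + 0)*2)) + p) = √((845 + 65*((6 + (2 + 0)*2)/(8 + (2 + 0)*2))) + 2450) = √((845 + 65*((6 + 2*2)/(8 + 2*2))) + 2450) = √((845 + 65*((6 + 4)/(8 + 4))) + 2450) = √((845 + 65*(10/12)) + 2450) = √((845 + 65*((1/12)*10)) + 2450) = √((845 + 65*(⅚)) + 2450) = √((845 + 325/6) + 2450) = √(5395/6 + 2450) = √(20095/6) = √120570/6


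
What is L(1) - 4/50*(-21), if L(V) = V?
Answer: 67/25 ≈ 2.6800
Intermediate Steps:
L(1) - 4/50*(-21) = 1 - 4/50*(-21) = 1 - 4*1/50*(-21) = 1 - 2/25*(-21) = 1 + 42/25 = 67/25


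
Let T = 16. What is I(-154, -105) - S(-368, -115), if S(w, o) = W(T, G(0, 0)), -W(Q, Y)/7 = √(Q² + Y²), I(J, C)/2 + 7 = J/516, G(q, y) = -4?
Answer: -1883/129 + 28*√17 ≈ 100.85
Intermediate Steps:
I(J, C) = -14 + J/258 (I(J, C) = -14 + 2*(J/516) = -14 + J/258)
W(Q, Y) = -7*√(Q² + Y²)
S(w, o) = -28*√17 (S(w, o) = -7*√(16² + (-4)²) = -7*√(256 + 16) = -28*√17)
I(-154, -105) - S(-368, -115) = (-14 + (1/258)*(-154)) - (-28)*√17 = (-14 - 77/129) + 28*√17 = -1883/129 + 28*√17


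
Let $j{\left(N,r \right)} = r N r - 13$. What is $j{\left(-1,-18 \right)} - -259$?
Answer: $-78$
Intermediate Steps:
$j{\left(N,r \right)} = -13 + N r^{2}$ ($j{\left(N,r \right)} = N r r - 13 = N r^{2} - 13 = -13 + N r^{2}$)
$j{\left(-1,-18 \right)} - -259 = \left(-13 - \left(-18\right)^{2}\right) - -259 = \left(-13 - 324\right) + 259 = -337 + 259 = -78$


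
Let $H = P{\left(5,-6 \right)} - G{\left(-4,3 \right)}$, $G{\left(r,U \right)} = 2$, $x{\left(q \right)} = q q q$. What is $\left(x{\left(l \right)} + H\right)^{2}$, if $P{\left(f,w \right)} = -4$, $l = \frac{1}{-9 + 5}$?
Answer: $\frac{148225}{4096} \approx 36.188$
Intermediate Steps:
$l = - \frac{1}{4}$ ($l = \frac{1}{-4} = - \frac{1}{4} \approx -0.25$)
$x{\left(q \right)} = q^{3}$ ($x{\left(q \right)} = q^{2} q = q^{3}$)
$H = -6$ ($H = -4 - 2 = -6$)
$\left(x{\left(l \right)} + H\right)^{2} = \left(\left(- \frac{1}{4}\right)^{3} - 6\right)^{2} = \left(- \frac{1}{64} - 6\right)^{2} = \left(- \frac{385}{64}\right)^{2} = \frac{148225}{4096}$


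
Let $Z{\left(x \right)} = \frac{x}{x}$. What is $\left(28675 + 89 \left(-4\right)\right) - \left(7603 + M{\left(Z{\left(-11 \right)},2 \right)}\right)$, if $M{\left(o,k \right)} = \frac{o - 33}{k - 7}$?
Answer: $\frac{103548}{5} \approx 20710.0$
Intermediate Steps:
$Z{\left(x \right)} = 1$
$M{\left(o,k \right)} = \frac{-33 + o}{-7 + k}$ ($M{\left(o,k \right)} = \frac{-33 + o}{k - 7} = \frac{-33 + o}{-7 + k}$)
$\left(28675 + 89 \left(-4\right)\right) - \left(7603 + M{\left(Z{\left(-11 \right)},2 \right)}\right) = \left(28675 + 89 \left(-4\right)\right) - \left(7603 + \frac{-33 + 1}{-7 + 2}\right) = \left(28675 - 356\right) - \left(7603 + \frac{1}{-5} \left(-32\right)\right) = 28319 - \left(7603 - - \frac{32}{5}\right) = 28319 - \frac{38047}{5} = \frac{103548}{5}$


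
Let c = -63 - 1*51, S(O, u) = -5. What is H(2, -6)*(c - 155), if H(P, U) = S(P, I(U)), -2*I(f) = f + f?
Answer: 1345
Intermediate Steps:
I(f) = -f (I(f) = -(f + f)/2 = -f)
H(P, U) = -5
c = -114 (c = -63 - 51 = -114)
H(2, -6)*(c - 155) = -5*(-114 - 155) = -5*(-269) = 1345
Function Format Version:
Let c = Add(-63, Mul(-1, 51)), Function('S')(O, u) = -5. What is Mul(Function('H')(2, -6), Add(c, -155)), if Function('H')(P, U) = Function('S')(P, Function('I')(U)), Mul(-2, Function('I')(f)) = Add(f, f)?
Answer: 1345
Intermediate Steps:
Function('I')(f) = Mul(-1, f) (Function('I')(f) = Mul(Rational(-1, 2), Add(f, f)) = Mul(Rational(-1, 2), Mul(2, f)) = Mul(-1, f))
Function('H')(P, U) = -5
c = -114 (c = Add(-63, -51) = -114)
Mul(Function('H')(2, -6), Add(c, -155)) = Mul(-5, Add(-114, -155)) = Mul(-5, -269) = 1345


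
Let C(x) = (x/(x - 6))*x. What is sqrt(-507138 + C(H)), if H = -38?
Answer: I*sqrt(61367669)/11 ≈ 712.16*I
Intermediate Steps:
C(x) = x**2/(-6 + x) (C(x) = (x/(-6 + x))*x = x**2/(-6 + x))
sqrt(-507138 + C(H)) = sqrt(-507138 + (-38)**2/(-6 - 38)) = sqrt(-507138 + 1444/(-44)) = sqrt(-507138 + 1444*(-1/44)) = sqrt(-507138 - 361/11) = sqrt(-5578879/11) = I*sqrt(61367669)/11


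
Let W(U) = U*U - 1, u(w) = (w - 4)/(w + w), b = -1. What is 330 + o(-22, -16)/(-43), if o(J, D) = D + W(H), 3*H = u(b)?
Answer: 511427/1548 ≈ 330.38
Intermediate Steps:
u(w) = (-4 + w)/(2*w) (u(w) = (-4 + w)/((2*w)) = (-4 + w)*(1/(2*w)) = (-4 + w)/(2*w))
H = ⅚ (H = ((½)*(-4 - 1)/(-1))/3 = ((½)*(-1)*(-5))/3 = (⅓)*(5/2) = ⅚ ≈ 0.83333)
W(U) = -1 + U² (W(U) = U² - 1 = -1 + U²)
o(J, D) = -11/36 + D (o(J, D) = D + (-1 + (⅚)²) = D + (-1 + 25/36) = D - 11/36 = -11/36 + D)
330 + o(-22, -16)/(-43) = 330 + (-11/36 - 16)/(-43) = 330 - 587/36*(-1/43) = 330 + 587/1548 = 511427/1548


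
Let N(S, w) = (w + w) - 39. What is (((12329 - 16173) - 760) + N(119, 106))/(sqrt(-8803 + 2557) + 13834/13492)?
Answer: -206759685342/284294035825 + 604944703188*I*sqrt(694)/284294035825 ≈ -0.72727 + 56.057*I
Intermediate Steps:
N(S, w) = -39 + 2*w (N(S, w) = 2*w - 39 = -39 + 2*w)
(((12329 - 16173) - 760) + N(119, 106))/(sqrt(-8803 + 2557) + 13834/13492) = (((12329 - 16173) - 760) + (-39 + 2*106))/(sqrt(-8803 + 2557) + 13834/13492) = ((-3844 - 760) + (-39 + 212))/(sqrt(-6246) + 13834*(1/13492)) = (-4604 + 173)/(3*I*sqrt(694) + 6917/6746) = -4431/(6917/6746 + 3*I*sqrt(694))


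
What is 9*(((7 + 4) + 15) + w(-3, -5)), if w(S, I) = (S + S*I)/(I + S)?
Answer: 441/2 ≈ 220.50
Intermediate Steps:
w(S, I) = (S + I*S)/(I + S)
9*(((7 + 4) + 15) + w(-3, -5)) = 9*(((7 + 4) + 15) - 3*(1 - 5)/(-5 - 3)) = 9*((11 + 15) - 3*(-4)/(-8)) = 9*(26 - 3*(-⅛)*(-4)) = 9*(26 - 3/2) = 9*(49/2) = 441/2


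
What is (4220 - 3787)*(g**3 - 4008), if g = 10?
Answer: -1302464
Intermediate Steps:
(4220 - 3787)*(g**3 - 4008) = (4220 - 3787)*(10**3 - 4008) = 433*(1000 - 4008) = 433*(-3008) = -1302464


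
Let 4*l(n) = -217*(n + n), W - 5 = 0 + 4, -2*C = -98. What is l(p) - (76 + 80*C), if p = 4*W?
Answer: -7902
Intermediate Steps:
C = 49 (C = -1/2*(-98) = 49)
W = 9 (W = 5 + (0 + 4) = 5 + 4 = 9)
p = 36 (p = 4*9 = 36)
l(n) = -217*n/2 (l(n) = (-217*(n + n))/4 = (-434*n)/4 = -217*n/2)
l(p) - (76 + 80*C) = -217/2*36 - (76 + 80*49) = -3906 - (76 + 3920) = -3906 - 1*3996 = -3906 - 3996 = -7902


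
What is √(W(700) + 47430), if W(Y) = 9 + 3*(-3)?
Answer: 3*√5270 ≈ 217.78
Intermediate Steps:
W(Y) = 0 (W(Y) = 9 - 9 = 0)
√(W(700) + 47430) = √(0 + 47430) = √47430 = 3*√5270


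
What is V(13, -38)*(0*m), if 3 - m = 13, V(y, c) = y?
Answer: 0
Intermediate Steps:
m = -10 (m = 3 - 1*13 = 3 - 13 = -10)
V(13, -38)*(0*m) = 13*(0*(-10)) = 13*0 = 0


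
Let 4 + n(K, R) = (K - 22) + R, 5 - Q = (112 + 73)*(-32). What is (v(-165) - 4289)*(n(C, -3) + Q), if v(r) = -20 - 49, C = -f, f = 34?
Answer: -25546596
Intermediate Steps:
Q = 5925 (Q = 5 - (112 + 73)*(-32) = 5 - 185*(-32) = 5 - 1*(-5920) = 5 + 5920 = 5925)
C = -34 (C = -1*34 = -34)
v(r) = -69
n(K, R) = -26 + K + R (n(K, R) = -4 + ((K - 22) + R) = -4 + ((-22 + K) + R) = -4 + (-22 + K + R) = -26 + K + R)
(v(-165) - 4289)*(n(C, -3) + Q) = (-69 - 4289)*((-26 - 34 - 3) + 5925) = -4358*(-63 + 5925) = -4358*5862 = -25546596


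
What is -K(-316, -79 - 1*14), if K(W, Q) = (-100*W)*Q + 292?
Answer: 2938508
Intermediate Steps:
K(W, Q) = 292 - 100*Q*W (K(W, Q) = -100*Q*W + 292 = 292 - 100*Q*W)
-K(-316, -79 - 1*14) = -(292 - 100*(-79 - 1*14)*(-316)) = -(292 - 100*(-79 - 14)*(-316)) = -(292 - 100*(-93)*(-316)) = -(292 - 2938800) = -1*(-2938508) = 2938508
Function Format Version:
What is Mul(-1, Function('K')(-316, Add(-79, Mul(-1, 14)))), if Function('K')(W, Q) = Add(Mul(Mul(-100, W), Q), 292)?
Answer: 2938508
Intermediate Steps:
Function('K')(W, Q) = Add(292, Mul(-100, Q, W)) (Function('K')(W, Q) = Add(Mul(-100, Q, W), 292) = Add(292, Mul(-100, Q, W)))
Mul(-1, Function('K')(-316, Add(-79, Mul(-1, 14)))) = Mul(-1, Add(292, Mul(-100, Add(-79, Mul(-1, 14)), -316))) = Mul(-1, Add(292, Mul(-100, Add(-79, -14), -316))) = Mul(-1, Add(292, Mul(-100, -93, -316))) = Mul(-1, Add(292, -2938800)) = Mul(-1, -2938508) = 2938508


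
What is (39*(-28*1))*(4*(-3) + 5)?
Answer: 7644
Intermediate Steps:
(39*(-28*1))*(4*(-3) + 5) = (39*(-28))*(-12 + 5) = -1092*(-7) = 7644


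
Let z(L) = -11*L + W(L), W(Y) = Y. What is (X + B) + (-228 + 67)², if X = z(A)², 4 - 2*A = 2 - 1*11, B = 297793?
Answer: 327939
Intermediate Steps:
A = 13/2 (A = 2 - (2 - 1*11)/2 = 2 - (2 - 11)/2 = 2 - ½*(-9) = 2 + 9/2 = 13/2 ≈ 6.5000)
z(L) = -10*L (z(L) = -11*L + L = -10*L)
X = 4225 (X = (-10*13/2)² = (-65)² = 4225)
(X + B) + (-228 + 67)² = (4225 + 297793) + (-228 + 67)² = 302018 + (-161)² = 302018 + 25921 = 327939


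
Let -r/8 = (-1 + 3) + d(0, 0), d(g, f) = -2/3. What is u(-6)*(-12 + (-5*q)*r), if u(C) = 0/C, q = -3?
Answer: 0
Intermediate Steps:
d(g, f) = -2/3 (d(g, f) = -2*1/3 = -2/3)
r = -32/3 (r = -8*((-1 + 3) - 2/3) = -8*(2 - 2/3) = -8*4/3 = -32/3 ≈ -10.667)
u(C) = 0
u(-6)*(-12 + (-5*q)*r) = 0*(-12 - 5*(-3)*(-32/3)) = 0*(-12 + 15*(-32/3)) = 0*(-12 - 160) = 0*(-172) = 0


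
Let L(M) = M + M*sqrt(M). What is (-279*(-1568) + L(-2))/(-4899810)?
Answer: -43747/489981 + I*sqrt(2)/2449905 ≈ -0.089283 + 5.7725e-7*I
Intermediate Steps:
L(M) = M + M**(3/2)
(-279*(-1568) + L(-2))/(-4899810) = (-279*(-1568) + (-2 + (-2)**(3/2)))/(-4899810) = (437472 + (-2 - 2*I*sqrt(2)))*(-1/4899810) = (437470 - 2*I*sqrt(2))*(-1/4899810) = -43747/489981 + I*sqrt(2)/2449905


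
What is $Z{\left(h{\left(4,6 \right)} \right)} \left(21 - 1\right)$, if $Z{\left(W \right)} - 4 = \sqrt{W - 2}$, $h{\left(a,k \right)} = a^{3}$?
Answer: $80 + 20 \sqrt{62} \approx 237.48$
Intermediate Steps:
$Z{\left(W \right)} = 4 + \sqrt{-2 + W}$ ($Z{\left(W \right)} = 4 + \sqrt{W - 2} = 4 + \sqrt{-2 + W}$)
$Z{\left(h{\left(4,6 \right)} \right)} \left(21 - 1\right) = \left(4 + \sqrt{-2 + 4^{3}}\right) \left(21 - 1\right) = \left(4 + \sqrt{-2 + 64}\right) 20 = \left(4 + \sqrt{62}\right) 20 = 80 + 20 \sqrt{62}$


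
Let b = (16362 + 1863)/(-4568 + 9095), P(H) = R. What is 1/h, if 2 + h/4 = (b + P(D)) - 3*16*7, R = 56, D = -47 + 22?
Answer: -503/559284 ≈ -0.00089936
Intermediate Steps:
D = -25
P(H) = 56
b = 2025/503 (b = 18225/4527 = 18225*(1/4527) = 2025/503 ≈ 4.0258)
h = -559284/503 (h = -8 + 4*((2025/503 + 56) - 3*16*7) = -8 + 4*(30193/503 - 48*7) = -8 + 4*(30193/503 - 336) = -8 + 4*(-138815/503) = -8 - 555260/503 = -559284/503 ≈ -1111.9)
1/h = 1/(-559284/503) = -503/559284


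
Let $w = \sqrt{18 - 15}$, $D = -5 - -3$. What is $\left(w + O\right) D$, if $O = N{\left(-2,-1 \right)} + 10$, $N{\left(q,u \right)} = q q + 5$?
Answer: $-38 - 2 \sqrt{3} \approx -41.464$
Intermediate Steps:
$N{\left(q,u \right)} = 5 + q^{2}$ ($N{\left(q,u \right)} = q^{2} + 5 = 5 + q^{2}$)
$D = -2$ ($D = -5 + 3 = -2$)
$w = \sqrt{3} \approx 1.732$
$O = 19$ ($O = \left(5 + \left(-2\right)^{2}\right) + 10 = \left(5 + 4\right) + 10 = 9 + 10 = 19$)
$\left(w + O\right) D = \left(\sqrt{3} + 19\right) \left(-2\right) = \left(19 + \sqrt{3}\right) \left(-2\right) = -38 - 2 \sqrt{3}$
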